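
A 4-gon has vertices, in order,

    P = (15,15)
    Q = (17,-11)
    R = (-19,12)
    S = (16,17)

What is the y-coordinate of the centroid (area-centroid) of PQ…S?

Apply Gauss's area formula. First the cross-terms c_i = x_i·y_{i+1} − x_{i+1}·y_i:
  -420, -5, -515, -15  ⇒  2A = -955, A = -477.5.
Then Σ (y_i + y_{i+1})·c_i = -17100, so ȳ = -17100 / (6·(-477.5)) = 1140/191.

1140/191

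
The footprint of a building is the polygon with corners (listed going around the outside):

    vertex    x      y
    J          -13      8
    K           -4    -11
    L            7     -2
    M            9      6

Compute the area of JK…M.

235

Cross-terms: 175, 85, 60, 150  ⇒  Σ = 470
Area = |Σ|/2 = 235.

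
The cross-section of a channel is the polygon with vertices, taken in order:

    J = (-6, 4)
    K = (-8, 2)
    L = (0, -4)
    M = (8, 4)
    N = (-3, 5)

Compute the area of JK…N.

Σ = (20) + (32) + (32) + (52) + (18) = 154
Area = |Σ|/2 = 77.

77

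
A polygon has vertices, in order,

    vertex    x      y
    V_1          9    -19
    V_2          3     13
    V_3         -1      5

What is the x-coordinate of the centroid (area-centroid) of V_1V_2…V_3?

Apply the surveyor's formula. First the cross-terms c_i = x_i·y_{i+1} − x_{i+1}·y_i:
  174, 28, -26  ⇒  2A = 176, A = 88.
Then Σ (x_i + x_{i+1})·c_i = 1936, so x̄ = 1936 / (6·88) = 11/3.

11/3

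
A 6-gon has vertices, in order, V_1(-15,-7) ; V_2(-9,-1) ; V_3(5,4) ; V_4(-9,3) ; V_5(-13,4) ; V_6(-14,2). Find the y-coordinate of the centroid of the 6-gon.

Apply Gauss's area formula. First the cross-terms c_i = x_i·y_{i+1} − x_{i+1}·y_i:
  -48, -31, 51, 3, 30, 128  ⇒  2A = 133, A = 66.5.
Then Σ (y_i + y_{i+1})·c_i = 209, so ȳ = 209 / (6·66.5) = 11/21.

11/21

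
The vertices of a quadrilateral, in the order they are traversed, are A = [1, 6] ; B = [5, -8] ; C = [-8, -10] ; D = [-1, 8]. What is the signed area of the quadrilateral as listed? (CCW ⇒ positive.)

Apply the surveyor's formula: 2A = Σ (x_i·y_{i+1} − x_{i+1}·y_i), indices taken mod 4.
A→B: (1)(-8) − (5)(6) = -38
B→C: (5)(-10) − (-8)(-8) = -114
C→D: (-8)(8) − (-1)(-10) = -74
D→A: (-1)(6) − (1)(8) = -14
Σ = -240
Signed area = Σ/2 = -120 (negative ⇒ clockwise traversal).

-120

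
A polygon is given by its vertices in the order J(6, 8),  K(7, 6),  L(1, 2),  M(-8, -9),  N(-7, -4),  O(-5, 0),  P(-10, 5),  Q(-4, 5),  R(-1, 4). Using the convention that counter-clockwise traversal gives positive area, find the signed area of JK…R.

-77

Apply Gauss's area formula: 2A = Σ (x_i·y_{i+1} − x_{i+1}·y_i), indices taken mod 9.
Cross-terms: -20, 8, 7, -31, -20, -25, -30, -11, -32  ⇒  Σ = -154
Signed area = Σ/2 = -77 (negative ⇒ clockwise traversal).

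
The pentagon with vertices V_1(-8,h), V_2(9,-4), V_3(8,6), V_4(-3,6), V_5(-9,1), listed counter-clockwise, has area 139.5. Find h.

Write out the shoelace sum; only the two edges meeting at V_1 involve h:
2·Area = [((-9)·h − (-8)·1) + ((-8)·(-4) − 9·h)] + 203
       = -18·h + 243 = 279
⇒ h = -2.

-2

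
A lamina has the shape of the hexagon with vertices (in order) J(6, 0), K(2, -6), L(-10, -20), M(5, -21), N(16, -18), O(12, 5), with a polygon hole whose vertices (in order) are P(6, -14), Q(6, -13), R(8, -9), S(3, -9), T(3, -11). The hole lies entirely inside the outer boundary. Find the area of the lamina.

Outer boundary:
J→K: (6)(-6) − (2)(0) = -36
K→L: (2)(-20) − (-10)(-6) = -100
L→M: (-10)(-21) − (5)(-20) = 310
M→N: (5)(-18) − (16)(-21) = 246
N→O: (16)(5) − (12)(-18) = 296
O→J: (12)(0) − (6)(5) = -30
Σ = 686
Area = |Σ|/2 = 343.
Hole:
Apply the shoelace formula: 2A = Σ (x_i·y_{i+1} − x_{i+1}·y_i), indices taken mod 5.
P→Q: (6)(-13) − (6)(-14) = 6
Q→R: (6)(-9) − (8)(-13) = 50
R→S: (8)(-9) − (3)(-9) = -45
S→T: (3)(-11) − (3)(-9) = -6
T→P: (3)(-14) − (6)(-11) = 24
Σ = 29
Area = |Σ|/2 = 14.5.
Net area = 343 − 14.5 = 328.5.

328.5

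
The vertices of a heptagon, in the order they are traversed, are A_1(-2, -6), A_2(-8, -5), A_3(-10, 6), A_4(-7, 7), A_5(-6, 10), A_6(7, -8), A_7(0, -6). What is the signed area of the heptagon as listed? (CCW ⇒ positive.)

-134

A_1→A_2: (-2)(-5) − (-8)(-6) = -38
A_2→A_3: (-8)(6) − (-10)(-5) = -98
A_3→A_4: (-10)(7) − (-7)(6) = -28
A_4→A_5: (-7)(10) − (-6)(7) = -28
A_5→A_6: (-6)(-8) − (7)(10) = -22
A_6→A_7: (7)(-6) − (0)(-8) = -42
A_7→A_1: (0)(-6) − (-2)(-6) = -12
Σ = -268
Signed area = Σ/2 = -134 (negative ⇒ clockwise traversal).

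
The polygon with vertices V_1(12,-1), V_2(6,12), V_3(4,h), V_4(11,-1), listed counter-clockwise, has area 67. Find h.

-7

Write out the shoelace sum; only the two edges meeting at V_3 involve h:
2·Area = [(6·h − 4·12) + (4·(-1) − 11·h)] + 151
       = -5·h + 99 = 134
⇒ h = -7.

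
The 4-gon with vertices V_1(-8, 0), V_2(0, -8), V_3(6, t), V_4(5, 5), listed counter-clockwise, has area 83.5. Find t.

The doubled signed area Σ (x_i y_{i+1} − x_{i+1} y_i) is linear in t.
With t=0 it equals 182; the coefficient of t is -5 (from the two edges through V_3).
So -5·t + 182 = 2·83.5 = 167 ⇒ t = 3.

3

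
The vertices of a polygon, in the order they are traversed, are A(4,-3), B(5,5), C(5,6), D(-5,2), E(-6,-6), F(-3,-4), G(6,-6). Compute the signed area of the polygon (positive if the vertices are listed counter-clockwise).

Σ = (35) + (5) + (40) + (42) + (6) + (42) + (6) = 176
Signed area = Σ/2 = 88 (positive ⇒ counter-clockwise traversal).

88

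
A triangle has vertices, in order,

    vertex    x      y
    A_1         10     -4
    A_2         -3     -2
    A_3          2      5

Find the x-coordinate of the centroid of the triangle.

Apply Gauss's area formula. First the cross-terms c_i = x_i·y_{i+1} − x_{i+1}·y_i:
  -32, -11, -58  ⇒  2A = -101, A = -50.5.
Then Σ (x_i + x_{i+1})·c_i = -909, so x̄ = -909 / (6·(-50.5)) = 3.

3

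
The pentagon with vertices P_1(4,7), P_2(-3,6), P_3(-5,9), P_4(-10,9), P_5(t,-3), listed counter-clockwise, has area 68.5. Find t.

-1

The doubled signed area Σ (x_i y_{i+1} − x_{i+1} y_i) is linear in t.
With t=0 it equals 135; the coefficient of t is -2 (from the two edges through P_5).
So -2·t + 135 = 2·68.5 = 137 ⇒ t = -1.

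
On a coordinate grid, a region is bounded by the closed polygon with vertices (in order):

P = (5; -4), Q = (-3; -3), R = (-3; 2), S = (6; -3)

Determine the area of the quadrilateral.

Cross-terms: -27, -15, -3, -9  ⇒  Σ = -54
Area = |Σ|/2 = 27.

27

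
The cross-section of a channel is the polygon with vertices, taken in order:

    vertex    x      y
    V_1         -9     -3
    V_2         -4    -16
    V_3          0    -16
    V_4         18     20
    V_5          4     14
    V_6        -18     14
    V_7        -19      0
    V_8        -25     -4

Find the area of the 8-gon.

672.5

Apply Gauss's area formula: 2A = Σ (x_i·y_{i+1} − x_{i+1}·y_i), indices taken mod 8.
Cross-terms: 132, 64, 288, 172, 308, 266, 76, 39  ⇒  Σ = 1345
Area = |Σ|/2 = 672.5.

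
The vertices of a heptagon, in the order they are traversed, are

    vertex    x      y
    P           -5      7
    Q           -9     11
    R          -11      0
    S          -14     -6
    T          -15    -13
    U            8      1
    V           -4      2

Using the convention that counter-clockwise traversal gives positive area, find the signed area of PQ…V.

Apply the shoelace (surveyor's) formula: 2A = Σ (x_i·y_{i+1} − x_{i+1}·y_i), indices taken mod 7.
Σ = (8) + (121) + (66) + (92) + (89) + (20) + (-18) = 378
Signed area = Σ/2 = 189 (positive ⇒ counter-clockwise traversal).

189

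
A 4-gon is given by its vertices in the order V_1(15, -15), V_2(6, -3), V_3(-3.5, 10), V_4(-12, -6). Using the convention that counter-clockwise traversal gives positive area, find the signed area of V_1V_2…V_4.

Apply Gauss's area formula: 2A = Σ (x_i·y_{i+1} − x_{i+1}·y_i), indices taken mod 4.
Σ = (45) + (49.5) + (141) + (270) = 505.5
Signed area = Σ/2 = 252.75 (positive ⇒ counter-clockwise traversal).

252.75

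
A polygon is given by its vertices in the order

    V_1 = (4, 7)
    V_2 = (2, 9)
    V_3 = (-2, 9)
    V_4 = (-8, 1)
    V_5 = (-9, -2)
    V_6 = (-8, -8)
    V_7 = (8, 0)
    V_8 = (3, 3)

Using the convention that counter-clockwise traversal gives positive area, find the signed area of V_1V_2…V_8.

Apply the shoelace (surveyor's) formula: 2A = Σ (x_i·y_{i+1} − x_{i+1}·y_i), indices taken mod 8.
V_1→V_2: (4)(9) − (2)(7) = 22
V_2→V_3: (2)(9) − (-2)(9) = 36
V_3→V_4: (-2)(1) − (-8)(9) = 70
V_4→V_5: (-8)(-2) − (-9)(1) = 25
V_5→V_6: (-9)(-8) − (-8)(-2) = 56
V_6→V_7: (-8)(0) − (8)(-8) = 64
V_7→V_8: (8)(3) − (3)(0) = 24
V_8→V_1: (3)(7) − (4)(3) = 9
Σ = 306
Signed area = Σ/2 = 153 (positive ⇒ counter-clockwise traversal).

153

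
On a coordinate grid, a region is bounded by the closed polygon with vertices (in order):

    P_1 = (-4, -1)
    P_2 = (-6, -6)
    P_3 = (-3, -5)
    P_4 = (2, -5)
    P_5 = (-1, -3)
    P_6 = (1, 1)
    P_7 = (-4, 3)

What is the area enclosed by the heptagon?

Apply the surveyor's formula: 2A = Σ (x_i·y_{i+1} − x_{i+1}·y_i), indices taken mod 7.
Σ = (18) + (12) + (25) + (-11) + (2) + (7) + (16) = 69
Area = |Σ|/2 = 34.5.

34.5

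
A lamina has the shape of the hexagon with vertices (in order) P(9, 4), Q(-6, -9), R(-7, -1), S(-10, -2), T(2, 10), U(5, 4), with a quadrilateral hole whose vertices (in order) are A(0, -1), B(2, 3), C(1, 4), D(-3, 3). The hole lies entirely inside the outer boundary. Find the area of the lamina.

Outer boundary:
Apply the shoelace (surveyor's) formula: 2A = Σ (x_i·y_{i+1} − x_{i+1}·y_i), indices taken mod 6.
Σ = (-57) + (-57) + (4) + (-96) + (-42) + (-16) = -264
Area = |Σ|/2 = 132.
Hole:
Apply Gauss's area formula: 2A = Σ (x_i·y_{i+1} − x_{i+1}·y_i), indices taken mod 4.
Σ = (2) + (5) + (15) + (3) = 25
Area = |Σ|/2 = 12.5.
Net area = 132 − 12.5 = 119.5.

119.5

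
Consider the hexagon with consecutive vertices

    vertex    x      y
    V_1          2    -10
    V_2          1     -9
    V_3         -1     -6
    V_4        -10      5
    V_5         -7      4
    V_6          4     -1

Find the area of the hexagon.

Apply the shoelace (surveyor's) formula: 2A = Σ (x_i·y_{i+1} − x_{i+1}·y_i), indices taken mod 6.
V_1→V_2: (2)(-9) − (1)(-10) = -8
V_2→V_3: (1)(-6) − (-1)(-9) = -15
V_3→V_4: (-1)(5) − (-10)(-6) = -65
V_4→V_5: (-10)(4) − (-7)(5) = -5
V_5→V_6: (-7)(-1) − (4)(4) = -9
V_6→V_1: (4)(-10) − (2)(-1) = -38
Σ = -140
Area = |Σ|/2 = 70.

70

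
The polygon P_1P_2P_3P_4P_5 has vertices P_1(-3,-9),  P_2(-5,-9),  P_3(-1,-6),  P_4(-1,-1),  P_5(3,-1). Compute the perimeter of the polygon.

|P_1P_2| = √((-2)² + (0)²) = √4 = 2
|P_2P_3| = √((4)² + (3)²) = √25 = 5
|P_3P_4| = √((0)² + (5)²) = √25 = 5
|P_4P_5| = √((4)² + (0)²) = √16 = 4
|P_5P_1| = √((-6)² + (-8)²) = √100 = 10
Perimeter = 2 + 5 + 5 + 4 + 10 = 26.

26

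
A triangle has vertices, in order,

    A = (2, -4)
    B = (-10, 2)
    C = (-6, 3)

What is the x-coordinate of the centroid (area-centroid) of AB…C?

Apply the shoelace formula. First the cross-terms c_i = x_i·y_{i+1} − x_{i+1}·y_i:
  -36, -18, 18  ⇒  2A = -36, A = -18.
Then Σ (x_i + x_{i+1})·c_i = 504, so x̄ = 504 / (6·(-18)) = -14/3.

-14/3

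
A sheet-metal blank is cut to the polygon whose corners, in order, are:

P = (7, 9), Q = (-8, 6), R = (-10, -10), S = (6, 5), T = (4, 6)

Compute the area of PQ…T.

137

Apply the surveyor's formula: 2A = Σ (x_i·y_{i+1} − x_{i+1}·y_i), indices taken mod 5.
Cross-terms: 114, 140, 10, 16, -6  ⇒  Σ = 274
Area = |Σ|/2 = 137.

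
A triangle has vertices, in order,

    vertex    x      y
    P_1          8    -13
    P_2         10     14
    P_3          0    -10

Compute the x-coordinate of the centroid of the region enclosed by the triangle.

Apply the surveyor's formula. First the cross-terms c_i = x_i·y_{i+1} − x_{i+1}·y_i:
  242, -100, 80  ⇒  2A = 222, A = 111.
Then Σ (x_i + x_{i+1})·c_i = 3996, so x̄ = 3996 / (6·111) = 6.

6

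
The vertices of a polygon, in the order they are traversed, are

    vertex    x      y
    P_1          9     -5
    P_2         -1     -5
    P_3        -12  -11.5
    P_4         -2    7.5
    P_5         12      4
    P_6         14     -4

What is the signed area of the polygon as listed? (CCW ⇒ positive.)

-223.75

Apply the shoelace formula: 2A = Σ (x_i·y_{i+1} − x_{i+1}·y_i), indices taken mod 6.
P_1→P_2: (9)(-5) − (-1)(-5) = -50
P_2→P_3: (-1)(-11.5) − (-12)(-5) = -48.5
P_3→P_4: (-12)(7.5) − (-2)(-11.5) = -113
P_4→P_5: (-2)(4) − (12)(7.5) = -98
P_5→P_6: (12)(-4) − (14)(4) = -104
P_6→P_1: (14)(-5) − (9)(-4) = -34
Σ = -447.5
Signed area = Σ/2 = -223.75 (negative ⇒ clockwise traversal).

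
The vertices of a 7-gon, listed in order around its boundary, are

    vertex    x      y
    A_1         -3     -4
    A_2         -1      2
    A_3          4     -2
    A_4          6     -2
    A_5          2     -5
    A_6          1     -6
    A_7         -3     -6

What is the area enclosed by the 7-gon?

Apply Gauss's area formula: 2A = Σ (x_i·y_{i+1} − x_{i+1}·y_i), indices taken mod 7.
A_1→A_2: (-3)(2) − (-1)(-4) = -10
A_2→A_3: (-1)(-2) − (4)(2) = -6
A_3→A_4: (4)(-2) − (6)(-2) = 4
A_4→A_5: (6)(-5) − (2)(-2) = -26
A_5→A_6: (2)(-6) − (1)(-5) = -7
A_6→A_7: (1)(-6) − (-3)(-6) = -24
A_7→A_1: (-3)(-4) − (-3)(-6) = -6
Σ = -75
Area = |Σ|/2 = 37.5.

37.5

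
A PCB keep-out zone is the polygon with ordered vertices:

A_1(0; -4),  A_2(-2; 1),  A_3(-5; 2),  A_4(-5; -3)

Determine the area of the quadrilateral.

Apply the shoelace (surveyor's) formula: 2A = Σ (x_i·y_{i+1} − x_{i+1}·y_i), indices taken mod 4.
Cross-terms: -8, 1, 25, 20  ⇒  Σ = 38
Area = |Σ|/2 = 19.

19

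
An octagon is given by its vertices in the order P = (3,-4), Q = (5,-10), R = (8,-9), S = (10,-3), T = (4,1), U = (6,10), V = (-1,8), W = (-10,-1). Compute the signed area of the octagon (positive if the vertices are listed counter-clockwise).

164.5

Apply the surveyor's formula: 2A = Σ (x_i·y_{i+1} − x_{i+1}·y_i), indices taken mod 8.
P→Q: (3)(-10) − (5)(-4) = -10
Q→R: (5)(-9) − (8)(-10) = 35
R→S: (8)(-3) − (10)(-9) = 66
S→T: (10)(1) − (4)(-3) = 22
T→U: (4)(10) − (6)(1) = 34
U→V: (6)(8) − (-1)(10) = 58
V→W: (-1)(-1) − (-10)(8) = 81
W→P: (-10)(-4) − (3)(-1) = 43
Σ = 329
Signed area = Σ/2 = 164.5 (positive ⇒ counter-clockwise traversal).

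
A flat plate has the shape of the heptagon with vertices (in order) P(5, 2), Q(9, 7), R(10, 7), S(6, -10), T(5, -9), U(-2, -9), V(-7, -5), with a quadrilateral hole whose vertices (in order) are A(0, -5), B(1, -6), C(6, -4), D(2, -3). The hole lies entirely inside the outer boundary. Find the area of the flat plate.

112

Outer boundary:
Apply the shoelace formula: 2A = Σ (x_i·y_{i+1} − x_{i+1}·y_i), indices taken mod 7.
Σ = (17) + (-7) + (-142) + (-4) + (-63) + (-53) + (11) = -241
Area = |Σ|/2 = 120.5.
Hole:
Σ = (5) + (32) + (-10) + (-10) = 17
Area = |Σ|/2 = 8.5.
Net area = 120.5 − 8.5 = 112.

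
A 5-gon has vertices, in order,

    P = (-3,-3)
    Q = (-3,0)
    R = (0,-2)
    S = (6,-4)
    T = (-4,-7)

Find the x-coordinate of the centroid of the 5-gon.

Apply the shoelace (surveyor's) formula. First the cross-terms c_i = x_i·y_{i+1} − x_{i+1}·y_i:
  -9, 6, 12, -58, -9  ⇒  2A = -58, A = -29.
Then Σ (x_i + x_{i+1})·c_i = 55, so x̄ = 55 / (6·(-29)) = -55/174.

-55/174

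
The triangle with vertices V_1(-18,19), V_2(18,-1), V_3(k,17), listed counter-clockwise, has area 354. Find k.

Write out the shoelace sum; only the two edges meeting at V_3 involve k:
2·Area = [(18·17 − k·(-1)) + (k·19 − (-18)·17)] + -324
       = 20·k + 288 = 708
⇒ k = 21.

21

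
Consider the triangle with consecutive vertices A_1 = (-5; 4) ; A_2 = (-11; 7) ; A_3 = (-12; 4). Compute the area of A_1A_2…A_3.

10.5

Apply the surveyor's formula: 2A = Σ (x_i·y_{i+1} − x_{i+1}·y_i), indices taken mod 3.
Σ = (9) + (40) + (-28) = 21
Area = |Σ|/2 = 10.5.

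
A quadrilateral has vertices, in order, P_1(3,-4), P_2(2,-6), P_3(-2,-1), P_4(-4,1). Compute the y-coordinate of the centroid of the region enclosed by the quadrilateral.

Apply the surveyor's formula. First the cross-terms c_i = x_i·y_{i+1} − x_{i+1}·y_i:
  -10, -14, -6, 13  ⇒  2A = -17, A = -8.5.
Then Σ (y_i + y_{i+1})·c_i = 159, so ȳ = 159 / (6·(-8.5)) = -53/17.

-53/17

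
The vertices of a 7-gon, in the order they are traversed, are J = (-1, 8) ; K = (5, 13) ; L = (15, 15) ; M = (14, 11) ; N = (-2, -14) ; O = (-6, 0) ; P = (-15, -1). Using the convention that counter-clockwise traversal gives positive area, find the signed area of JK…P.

Apply the surveyor's formula: 2A = Σ (x_i·y_{i+1} − x_{i+1}·y_i), indices taken mod 7.
J→K: (-1)(13) − (5)(8) = -53
K→L: (5)(15) − (15)(13) = -120
L→M: (15)(11) − (14)(15) = -45
M→N: (14)(-14) − (-2)(11) = -174
N→O: (-2)(0) − (-6)(-14) = -84
O→P: (-6)(-1) − (-15)(0) = 6
P→J: (-15)(8) − (-1)(-1) = -121
Σ = -591
Signed area = Σ/2 = -295.5 (negative ⇒ clockwise traversal).

-295.5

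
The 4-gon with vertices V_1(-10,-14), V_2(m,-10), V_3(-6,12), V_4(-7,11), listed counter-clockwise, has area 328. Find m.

Write out the shoelace sum; only the two edges meeting at V_2 involve m:
2·Area = [((-10)·(-10) − m·(-14)) + (m·12 − (-6)·(-10))] + 226
       = 26·m + 266 = 656
⇒ m = 15.

15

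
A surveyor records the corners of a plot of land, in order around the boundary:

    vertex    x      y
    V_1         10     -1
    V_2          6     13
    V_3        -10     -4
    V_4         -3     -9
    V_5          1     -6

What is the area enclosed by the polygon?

Cross-terms: 136, 106, 78, 27, 59  ⇒  Σ = 406
Area = |Σ|/2 = 203.

203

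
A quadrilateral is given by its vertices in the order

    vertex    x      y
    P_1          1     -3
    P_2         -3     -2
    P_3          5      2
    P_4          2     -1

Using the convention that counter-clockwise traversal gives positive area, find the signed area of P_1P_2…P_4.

Σ = (-11) + (4) + (-9) + (-5) = -21
Signed area = Σ/2 = -10.5 (negative ⇒ clockwise traversal).

-10.5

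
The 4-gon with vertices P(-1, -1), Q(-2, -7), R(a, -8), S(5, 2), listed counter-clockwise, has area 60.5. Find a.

The doubled signed area Σ (x_i y_{i+1} − x_{i+1} y_i) is linear in a.
With a=0 it equals 58; the coefficient of a is 9 (from the two edges through R).
So 9·a + 58 = 2·60.5 = 121 ⇒ a = 7.

7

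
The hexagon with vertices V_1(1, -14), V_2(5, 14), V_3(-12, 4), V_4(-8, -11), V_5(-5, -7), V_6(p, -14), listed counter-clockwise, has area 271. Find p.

The doubled signed area Σ (x_i y_{i+1} − x_{i+1} y_i) is linear in p.
With p=0 it equals 521; the coefficient of p is -7 (from the two edges through V_6).
So -7·p + 521 = 2·271 = 542 ⇒ p = -3.

-3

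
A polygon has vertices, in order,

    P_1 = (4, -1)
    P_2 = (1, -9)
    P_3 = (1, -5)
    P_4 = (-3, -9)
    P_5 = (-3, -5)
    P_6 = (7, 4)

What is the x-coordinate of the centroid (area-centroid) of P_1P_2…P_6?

208/201

Apply the shoelace (surveyor's) formula. First the cross-terms c_i = x_i·y_{i+1} − x_{i+1}·y_i:
  -35, 4, -24, -12, 23, -23  ⇒  2A = -67, A = -33.5.
Then Σ (x_i + x_{i+1})·c_i = -208, so x̄ = -208 / (6·(-33.5)) = 208/201.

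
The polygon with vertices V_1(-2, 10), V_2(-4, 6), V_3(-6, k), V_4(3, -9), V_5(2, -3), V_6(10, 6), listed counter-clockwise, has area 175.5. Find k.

Write out the shoelace sum; only the two edges meeting at V_3 involve k:
2·Area = [((-4)·k − (-6)·6) + ((-6)·(-9) − 3·k)] + 191
       = -7·k + 281 = 351
⇒ k = -10.

-10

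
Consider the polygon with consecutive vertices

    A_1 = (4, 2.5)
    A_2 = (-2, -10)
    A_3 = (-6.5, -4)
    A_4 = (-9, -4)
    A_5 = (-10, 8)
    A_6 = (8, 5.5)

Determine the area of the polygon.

167.5

Cross-terms: -35, -57, -10, -112, -119, -2  ⇒  Σ = -335
Area = |Σ|/2 = 167.5.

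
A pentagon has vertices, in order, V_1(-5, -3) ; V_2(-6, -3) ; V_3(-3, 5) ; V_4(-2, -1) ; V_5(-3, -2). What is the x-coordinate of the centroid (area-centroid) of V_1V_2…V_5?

Apply the surveyor's formula. First the cross-terms c_i = x_i·y_{i+1} − x_{i+1}·y_i:
  -3, -39, 13, 1, -1  ⇒  2A = -29, A = -14.5.
Then Σ (x_i + x_{i+1})·c_i = 322, so x̄ = 322 / (6·(-14.5)) = -322/87.

-322/87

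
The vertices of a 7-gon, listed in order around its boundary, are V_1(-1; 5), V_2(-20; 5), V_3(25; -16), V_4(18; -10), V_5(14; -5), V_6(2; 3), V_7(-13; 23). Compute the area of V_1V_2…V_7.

236.5

Apply the shoelace formula: 2A = Σ (x_i·y_{i+1} − x_{i+1}·y_i), indices taken mod 7.
Σ = (95) + (195) + (38) + (50) + (52) + (85) + (-42) = 473
Area = |Σ|/2 = 236.5.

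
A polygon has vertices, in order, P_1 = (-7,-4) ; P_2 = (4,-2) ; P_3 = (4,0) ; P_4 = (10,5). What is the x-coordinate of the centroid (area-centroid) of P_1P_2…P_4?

Apply the shoelace formula. First the cross-terms c_i = x_i·y_{i+1} − x_{i+1}·y_i:
  30, 8, 20, -5  ⇒  2A = 53, A = 26.5.
Then Σ (x_i + x_{i+1})·c_i = 239, so x̄ = 239 / (6·26.5) = 239/159.

239/159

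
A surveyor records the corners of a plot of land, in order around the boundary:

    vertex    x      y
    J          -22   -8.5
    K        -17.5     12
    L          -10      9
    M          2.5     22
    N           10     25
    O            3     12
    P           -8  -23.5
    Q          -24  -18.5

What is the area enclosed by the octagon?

699.375

Cross-terms: -412.75, -37.5, -242.5, -157.5, 45, 25.5, -416, -203  ⇒  Σ = -1398.75
Area = |Σ|/2 = 699.375.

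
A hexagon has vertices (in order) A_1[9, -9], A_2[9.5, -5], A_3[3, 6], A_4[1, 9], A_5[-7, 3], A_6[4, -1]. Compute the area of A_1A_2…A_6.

Apply the surveyor's formula: 2A = Σ (x_i·y_{i+1} − x_{i+1}·y_i), indices taken mod 6.
Σ = (40.5) + (72) + (21) + (66) + (-5) + (-27) = 167.5
Area = |Σ|/2 = 83.75.

83.75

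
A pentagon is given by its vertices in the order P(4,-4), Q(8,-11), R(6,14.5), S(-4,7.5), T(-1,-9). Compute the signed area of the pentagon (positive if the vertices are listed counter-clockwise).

178.25

Apply the shoelace (surveyor's) formula: 2A = Σ (x_i·y_{i+1} − x_{i+1}·y_i), indices taken mod 5.
P→Q: (4)(-11) − (8)(-4) = -12
Q→R: (8)(14.5) − (6)(-11) = 182
R→S: (6)(7.5) − (-4)(14.5) = 103
S→T: (-4)(-9) − (-1)(7.5) = 43.5
T→P: (-1)(-4) − (4)(-9) = 40
Σ = 356.5
Signed area = Σ/2 = 178.25 (positive ⇒ counter-clockwise traversal).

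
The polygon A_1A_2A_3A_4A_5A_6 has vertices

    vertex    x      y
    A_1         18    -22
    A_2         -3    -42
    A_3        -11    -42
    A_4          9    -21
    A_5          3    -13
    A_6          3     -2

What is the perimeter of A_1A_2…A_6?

112

|A_1A_2| = √((-21)² + (-20)²) = √841 = 29
|A_2A_3| = √((-8)² + (0)²) = √64 = 8
|A_3A_4| = √((20)² + (21)²) = √841 = 29
|A_4A_5| = √((-6)² + (8)²) = √100 = 10
|A_5A_6| = √((0)² + (11)²) = √121 = 11
|A_6A_1| = √((15)² + (-20)²) = √625 = 25
Perimeter = 29 + 8 + 29 + 10 + 11 + 25 = 112.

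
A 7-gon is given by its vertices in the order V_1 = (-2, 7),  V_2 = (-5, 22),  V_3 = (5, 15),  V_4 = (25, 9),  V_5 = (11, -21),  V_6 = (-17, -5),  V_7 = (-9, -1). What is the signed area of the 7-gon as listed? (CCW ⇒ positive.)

-826.5

Σ = (-9) + (-185) + (-330) + (-624) + (-412) + (-28) + (-65) = -1653
Signed area = Σ/2 = -826.5 (negative ⇒ clockwise traversal).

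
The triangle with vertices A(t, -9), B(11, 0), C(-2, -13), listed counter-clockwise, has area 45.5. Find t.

9

Write out the shoelace sum; only the two edges meeting at A involve t:
2·Area = [((-2)·(-9) − t·(-13)) + (t·0 − 11·(-9))] + -143
       = 13·t + -26 = 91
⇒ t = 9.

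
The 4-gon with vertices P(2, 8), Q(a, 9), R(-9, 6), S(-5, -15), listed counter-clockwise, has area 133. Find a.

The doubled signed area Σ (x_i y_{i+1} − x_{i+1} y_i) is linear in a.
With a=0 it equals 254; the coefficient of a is -2 (from the two edges through Q).
So -2·a + 254 = 2·133 = 266 ⇒ a = -6.

-6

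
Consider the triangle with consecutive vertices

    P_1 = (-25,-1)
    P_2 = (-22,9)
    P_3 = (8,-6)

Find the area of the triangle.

172.5

P_1→P_2: (-25)(9) − (-22)(-1) = -247
P_2→P_3: (-22)(-6) − (8)(9) = 60
P_3→P_1: (8)(-1) − (-25)(-6) = -158
Σ = -345
Area = |Σ|/2 = 172.5.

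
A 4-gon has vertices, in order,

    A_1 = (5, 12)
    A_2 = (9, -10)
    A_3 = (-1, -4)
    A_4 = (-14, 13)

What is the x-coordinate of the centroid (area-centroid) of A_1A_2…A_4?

Apply the surveyor's formula. First the cross-terms c_i = x_i·y_{i+1} − x_{i+1}·y_i:
  -158, -46, -69, -233  ⇒  2A = -506, A = -253.
Then Σ (x_i + x_{i+1})·c_i = 552, so x̄ = 552 / (6·(-253)) = -4/11.

-4/11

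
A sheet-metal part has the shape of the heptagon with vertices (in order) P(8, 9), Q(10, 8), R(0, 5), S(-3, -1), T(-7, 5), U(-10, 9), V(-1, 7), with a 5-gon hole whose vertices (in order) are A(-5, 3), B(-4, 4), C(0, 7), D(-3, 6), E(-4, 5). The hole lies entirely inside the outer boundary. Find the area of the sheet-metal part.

57.5

Outer boundary:
Apply the shoelace formula: 2A = Σ (x_i·y_{i+1} − x_{i+1}·y_i), indices taken mod 7.
P→Q: (8)(8) − (10)(9) = -26
Q→R: (10)(5) − (0)(8) = 50
R→S: (0)(-1) − (-3)(5) = 15
S→T: (-3)(5) − (-7)(-1) = -22
T→U: (-7)(9) − (-10)(5) = -13
U→V: (-10)(7) − (-1)(9) = -61
V→P: (-1)(9) − (8)(7) = -65
Σ = -122
Area = |Σ|/2 = 61.
Hole:
A→B: (-5)(4) − (-4)(3) = -8
B→C: (-4)(7) − (0)(4) = -28
C→D: (0)(6) − (-3)(7) = 21
D→E: (-3)(5) − (-4)(6) = 9
E→A: (-4)(3) − (-5)(5) = 13
Σ = 7
Area = |Σ|/2 = 3.5.
Net area = 61 − 3.5 = 57.5.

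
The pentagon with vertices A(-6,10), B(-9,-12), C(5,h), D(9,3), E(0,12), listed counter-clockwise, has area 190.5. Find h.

Write out the shoelace sum; only the two edges meeting at C involve h:
2·Area = [((-9)·h − 5·(-12)) + (5·3 − 9·h)] + 342
       = -18·h + 417 = 381
⇒ h = 2.

2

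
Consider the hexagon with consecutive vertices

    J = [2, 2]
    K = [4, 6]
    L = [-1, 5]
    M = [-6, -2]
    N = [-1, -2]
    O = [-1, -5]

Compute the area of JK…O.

41.5

Apply the shoelace (surveyor's) formula: 2A = Σ (x_i·y_{i+1} − x_{i+1}·y_i), indices taken mod 6.
Σ = (4) + (26) + (32) + (10) + (3) + (8) = 83
Area = |Σ|/2 = 41.5.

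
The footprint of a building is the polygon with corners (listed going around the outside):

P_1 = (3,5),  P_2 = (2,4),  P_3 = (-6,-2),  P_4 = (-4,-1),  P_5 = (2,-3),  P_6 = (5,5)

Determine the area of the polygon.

34.5

P_1→P_2: (3)(4) − (2)(5) = 2
P_2→P_3: (2)(-2) − (-6)(4) = 20
P_3→P_4: (-6)(-1) − (-4)(-2) = -2
P_4→P_5: (-4)(-3) − (2)(-1) = 14
P_5→P_6: (2)(5) − (5)(-3) = 25
P_6→P_1: (5)(5) − (3)(5) = 10
Σ = 69
Area = |Σ|/2 = 34.5.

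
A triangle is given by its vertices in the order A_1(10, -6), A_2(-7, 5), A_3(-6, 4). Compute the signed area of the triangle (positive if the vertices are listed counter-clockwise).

3

Σ = (8) + (2) + (-4) = 6
Signed area = Σ/2 = 3 (positive ⇒ counter-clockwise traversal).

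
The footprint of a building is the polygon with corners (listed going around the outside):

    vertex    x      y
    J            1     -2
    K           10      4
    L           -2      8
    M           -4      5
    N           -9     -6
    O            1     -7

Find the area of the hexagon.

Apply the surveyor's formula: 2A = Σ (x_i·y_{i+1} − x_{i+1}·y_i), indices taken mod 6.
Cross-terms: 24, 88, 22, 69, 69, 5  ⇒  Σ = 277
Area = |Σ|/2 = 138.5.

138.5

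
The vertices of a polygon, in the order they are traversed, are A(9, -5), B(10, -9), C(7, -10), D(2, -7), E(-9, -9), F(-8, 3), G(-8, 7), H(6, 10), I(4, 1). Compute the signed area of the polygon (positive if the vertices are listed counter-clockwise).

Apply the shoelace (surveyor's) formula: 2A = Σ (x_i·y_{i+1} − x_{i+1}·y_i), indices taken mod 9.
Σ = (-31) + (-37) + (-29) + (-81) + (-99) + (-32) + (-122) + (-34) + (-29) = -494
Signed area = Σ/2 = -247 (negative ⇒ clockwise traversal).

-247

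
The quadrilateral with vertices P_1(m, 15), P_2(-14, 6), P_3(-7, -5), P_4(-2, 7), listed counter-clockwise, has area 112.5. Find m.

8

Write out the shoelace sum; only the two edges meeting at P_1 involve m:
2·Area = [((-2)·15 − m·7) + (m·6 − (-14)·15)] + 53
       = -1·m + 233 = 225
⇒ m = 8.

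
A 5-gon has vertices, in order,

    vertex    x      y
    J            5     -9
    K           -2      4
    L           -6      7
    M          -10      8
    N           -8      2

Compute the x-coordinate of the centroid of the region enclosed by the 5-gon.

Apply Gauss's area formula. First the cross-terms c_i = x_i·y_{i+1} − x_{i+1}·y_i:
  2, 10, 22, 44, 62  ⇒  2A = 140, A = 70.
Then Σ (x_i + x_{i+1})·c_i = -1404, so x̄ = -1404 / (6·70) = -117/35.

-117/35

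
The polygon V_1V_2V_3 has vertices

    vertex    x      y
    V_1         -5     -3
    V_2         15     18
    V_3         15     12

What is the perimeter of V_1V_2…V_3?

|V_1V_2| = √((20)² + (21)²) = √841 = 29
|V_2V_3| = √((0)² + (-6)²) = √36 = 6
|V_3V_1| = √((-20)² + (-15)²) = √625 = 25
Perimeter = 29 + 6 + 25 = 60.

60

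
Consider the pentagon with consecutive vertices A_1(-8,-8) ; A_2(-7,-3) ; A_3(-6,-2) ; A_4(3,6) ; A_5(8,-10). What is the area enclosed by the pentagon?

144

Σ = (-32) + (-4) + (-30) + (-78) + (-144) = -288
Area = |Σ|/2 = 144.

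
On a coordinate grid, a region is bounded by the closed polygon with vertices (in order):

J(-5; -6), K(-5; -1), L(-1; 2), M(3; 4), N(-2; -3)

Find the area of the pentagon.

25

Σ = (-25) + (-11) + (-10) + (-1) + (-3) = -50
Area = |Σ|/2 = 25.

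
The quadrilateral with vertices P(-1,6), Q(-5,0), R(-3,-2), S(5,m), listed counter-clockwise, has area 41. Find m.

-1

Write out the shoelace sum; only the two edges meeting at S involve m:
2·Area = [((-3)·m − 5·(-2)) + (5·6 − (-1)·m)] + 40
       = -2·m + 80 = 82
⇒ m = -1.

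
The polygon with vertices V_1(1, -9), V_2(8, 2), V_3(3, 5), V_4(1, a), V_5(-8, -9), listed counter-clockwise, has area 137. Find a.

Write out the shoelace sum; only the two edges meeting at V_4 involve a:
2·Area = [(3·a − 1·5) + (1·(-9) − (-8)·a)] + 189
       = 11·a + 175 = 274
⇒ a = 9.

9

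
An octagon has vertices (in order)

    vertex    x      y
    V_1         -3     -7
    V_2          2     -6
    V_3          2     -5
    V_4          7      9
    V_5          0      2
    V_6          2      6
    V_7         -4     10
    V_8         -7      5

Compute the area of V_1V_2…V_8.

127.5

V_1→V_2: (-3)(-6) − (2)(-7) = 32
V_2→V_3: (2)(-5) − (2)(-6) = 2
V_3→V_4: (2)(9) − (7)(-5) = 53
V_4→V_5: (7)(2) − (0)(9) = 14
V_5→V_6: (0)(6) − (2)(2) = -4
V_6→V_7: (2)(10) − (-4)(6) = 44
V_7→V_8: (-4)(5) − (-7)(10) = 50
V_8→V_1: (-7)(-7) − (-3)(5) = 64
Σ = 255
Area = |Σ|/2 = 127.5.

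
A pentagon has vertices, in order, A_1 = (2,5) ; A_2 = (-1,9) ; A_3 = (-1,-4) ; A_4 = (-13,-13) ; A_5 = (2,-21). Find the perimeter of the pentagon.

76

|A_1A_2| = √((-3)² + (4)²) = √25 = 5
|A_2A_3| = √((0)² + (-13)²) = √169 = 13
|A_3A_4| = √((-12)² + (-9)²) = √225 = 15
|A_4A_5| = √((15)² + (-8)²) = √289 = 17
|A_5A_1| = √((0)² + (26)²) = √676 = 26
Perimeter = 5 + 13 + 15 + 17 + 26 = 76.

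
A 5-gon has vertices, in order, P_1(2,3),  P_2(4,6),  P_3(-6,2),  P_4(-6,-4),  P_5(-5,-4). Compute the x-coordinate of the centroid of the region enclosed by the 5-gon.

-181/77

Apply the shoelace (surveyor's) formula. First the cross-terms c_i = x_i·y_{i+1} − x_{i+1}·y_i:
  0, 44, 36, 4, -7  ⇒  2A = 77, A = 38.5.
Then Σ (x_i + x_{i+1})·c_i = -543, so x̄ = -543 / (6·38.5) = -181/77.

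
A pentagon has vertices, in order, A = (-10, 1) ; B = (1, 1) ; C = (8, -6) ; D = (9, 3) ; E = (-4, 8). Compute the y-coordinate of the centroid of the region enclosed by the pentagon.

158/71

Apply the shoelace formula. First the cross-terms c_i = x_i·y_{i+1} − x_{i+1}·y_i:
  -11, -14, 78, 84, 76  ⇒  2A = 213, A = 106.5.
Then Σ (y_i + y_{i+1})·c_i = 1422, so ȳ = 1422 / (6·106.5) = 158/71.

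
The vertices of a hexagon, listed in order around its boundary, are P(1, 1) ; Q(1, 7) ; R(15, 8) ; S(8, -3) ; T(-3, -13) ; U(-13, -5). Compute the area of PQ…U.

237.5

Apply Gauss's area formula: 2A = Σ (x_i·y_{i+1} − x_{i+1}·y_i), indices taken mod 6.
Cross-terms: 6, -97, -109, -113, -154, -8  ⇒  Σ = -475
Area = |Σ|/2 = 237.5.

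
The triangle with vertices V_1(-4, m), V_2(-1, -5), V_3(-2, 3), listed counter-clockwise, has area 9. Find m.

1

The doubled signed area Σ (x_i y_{i+1} − x_{i+1} y_i) is linear in m.
With m=0 it equals 19; the coefficient of m is -1 (from the two edges through V_1).
So -1·m + 19 = 2·9 = 18 ⇒ m = 1.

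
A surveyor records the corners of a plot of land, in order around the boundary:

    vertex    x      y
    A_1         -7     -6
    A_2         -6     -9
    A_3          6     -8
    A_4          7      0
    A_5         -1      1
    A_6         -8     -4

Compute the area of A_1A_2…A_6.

112

A_1→A_2: (-7)(-9) − (-6)(-6) = 27
A_2→A_3: (-6)(-8) − (6)(-9) = 102
A_3→A_4: (6)(0) − (7)(-8) = 56
A_4→A_5: (7)(1) − (-1)(0) = 7
A_5→A_6: (-1)(-4) − (-8)(1) = 12
A_6→A_1: (-8)(-6) − (-7)(-4) = 20
Σ = 224
Area = |Σ|/2 = 112.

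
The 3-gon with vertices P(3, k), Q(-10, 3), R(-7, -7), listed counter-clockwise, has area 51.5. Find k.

-6

The doubled signed area Σ (x_i y_{i+1} − x_{i+1} y_i) is linear in k.
With k=0 it equals 121; the coefficient of k is 3 (from the two edges through P).
So 3·k + 121 = 2·51.5 = 103 ⇒ k = -6.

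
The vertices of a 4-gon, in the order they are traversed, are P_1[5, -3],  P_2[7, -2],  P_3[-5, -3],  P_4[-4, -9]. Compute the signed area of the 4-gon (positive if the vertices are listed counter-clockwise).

Apply the surveyor's formula: 2A = Σ (x_i·y_{i+1} − x_{i+1}·y_i), indices taken mod 4.
Cross-terms: 11, -31, 33, 57  ⇒  Σ = 70
Signed area = Σ/2 = 35 (positive ⇒ counter-clockwise traversal).

35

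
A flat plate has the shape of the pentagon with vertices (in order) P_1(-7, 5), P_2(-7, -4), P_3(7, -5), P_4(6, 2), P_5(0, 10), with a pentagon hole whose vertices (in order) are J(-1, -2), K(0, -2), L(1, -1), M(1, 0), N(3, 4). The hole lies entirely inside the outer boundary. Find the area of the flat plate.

Outer boundary:
Apply the shoelace formula: 2A = Σ (x_i·y_{i+1} − x_{i+1}·y_i), indices taken mod 5.
Cross-terms: 63, 63, 44, 60, 70  ⇒  Σ = 300
Area = |Σ|/2 = 150.
Hole:
Apply the shoelace (surveyor's) formula: 2A = Σ (x_i·y_{i+1} − x_{i+1}·y_i), indices taken mod 5.
Σ = (2) + (2) + (1) + (4) + (-2) = 7
Area = |Σ|/2 = 3.5.
Net area = 150 − 3.5 = 146.5.

146.5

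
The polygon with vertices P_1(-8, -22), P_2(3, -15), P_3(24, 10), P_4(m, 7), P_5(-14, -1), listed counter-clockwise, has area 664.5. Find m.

-17

The doubled signed area Σ (x_i y_{i+1} − x_{i+1} y_i) is linear in m.
With m=0 it equals 1142; the coefficient of m is -11 (from the two edges through P_4).
So -11·m + 1142 = 2·664.5 = 1329 ⇒ m = -17.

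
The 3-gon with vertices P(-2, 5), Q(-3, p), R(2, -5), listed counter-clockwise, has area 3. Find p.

6

The doubled signed area Σ (x_i y_{i+1} − x_{i+1} y_i) is linear in p.
With p=0 it equals 30; the coefficient of p is -4 (from the two edges through Q).
So -4·p + 30 = 2·3 = 6 ⇒ p = 6.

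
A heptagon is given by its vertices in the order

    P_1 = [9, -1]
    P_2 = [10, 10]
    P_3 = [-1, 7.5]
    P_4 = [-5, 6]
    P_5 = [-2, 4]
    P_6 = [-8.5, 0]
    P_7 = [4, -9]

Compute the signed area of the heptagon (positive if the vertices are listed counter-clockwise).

Σ = (100) + (85) + (31.5) + (-8) + (34) + (76.5) + (77) = 396
Signed area = Σ/2 = 198 (positive ⇒ counter-clockwise traversal).

198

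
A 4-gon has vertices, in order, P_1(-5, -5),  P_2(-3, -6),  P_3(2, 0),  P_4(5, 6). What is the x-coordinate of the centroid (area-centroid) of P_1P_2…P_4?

Apply the surveyor's formula. First the cross-terms c_i = x_i·y_{i+1} − x_{i+1}·y_i:
  15, 12, 12, 5  ⇒  2A = 44, A = 22.
Then Σ (x_i + x_{i+1})·c_i = -48, so x̄ = -48 / (6·22) = -4/11.

-4/11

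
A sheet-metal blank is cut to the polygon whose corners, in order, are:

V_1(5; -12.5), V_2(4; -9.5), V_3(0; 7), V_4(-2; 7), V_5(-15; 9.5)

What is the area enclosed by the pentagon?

V_1→V_2: (5)(-9.5) − (4)(-12.5) = 2.5
V_2→V_3: (4)(7) − (0)(-9.5) = 28
V_3→V_4: (0)(7) − (-2)(7) = 14
V_4→V_5: (-2)(9.5) − (-15)(7) = 86
V_5→V_1: (-15)(-12.5) − (5)(9.5) = 140
Σ = 270.5
Area = |Σ|/2 = 135.25.

135.25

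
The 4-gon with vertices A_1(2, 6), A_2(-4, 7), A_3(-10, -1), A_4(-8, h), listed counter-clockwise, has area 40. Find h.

Write out the shoelace sum; only the two edges meeting at A_4 involve h:
2·Area = [((-10)·h − (-8)·(-1)) + ((-8)·6 − 2·h)] + 112
       = -12·h + 56 = 80
⇒ h = -2.

-2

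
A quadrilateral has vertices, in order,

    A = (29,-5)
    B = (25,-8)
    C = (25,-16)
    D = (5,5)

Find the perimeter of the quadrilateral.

68

|AB| = √((-4)² + (-3)²) = √25 = 5
|BC| = √((0)² + (-8)²) = √64 = 8
|CD| = √((-20)² + (21)²) = √841 = 29
|DA| = √((24)² + (-10)²) = √676 = 26
Perimeter = 5 + 8 + 29 + 26 = 68.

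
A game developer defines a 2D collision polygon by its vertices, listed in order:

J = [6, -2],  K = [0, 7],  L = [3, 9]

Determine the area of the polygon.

Apply the shoelace formula: 2A = Σ (x_i·y_{i+1} − x_{i+1}·y_i), indices taken mod 3.
J→K: (6)(7) − (0)(-2) = 42
K→L: (0)(9) − (3)(7) = -21
L→J: (3)(-2) − (6)(9) = -60
Σ = -39
Area = |Σ|/2 = 19.5.

19.5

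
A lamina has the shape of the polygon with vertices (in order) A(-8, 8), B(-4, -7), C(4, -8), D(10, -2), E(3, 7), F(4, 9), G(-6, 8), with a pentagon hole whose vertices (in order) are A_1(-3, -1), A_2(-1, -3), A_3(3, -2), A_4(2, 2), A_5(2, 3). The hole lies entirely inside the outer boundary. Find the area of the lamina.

Outer boundary:
A→B: (-8)(-7) − (-4)(8) = 88
B→C: (-4)(-8) − (4)(-7) = 60
C→D: (4)(-2) − (10)(-8) = 72
D→E: (10)(7) − (3)(-2) = 76
E→F: (3)(9) − (4)(7) = -1
F→G: (4)(8) − (-6)(9) = 86
G→A: (-6)(8) − (-8)(8) = 16
Σ = 397
Area = |Σ|/2 = 198.5.
Hole:
Apply the shoelace (surveyor's) formula: 2A = Σ (x_i·y_{i+1} − x_{i+1}·y_i), indices taken mod 5.
Σ = (8) + (11) + (10) + (2) + (7) = 38
Area = |Σ|/2 = 19.
Net area = 198.5 − 19 = 179.5.

179.5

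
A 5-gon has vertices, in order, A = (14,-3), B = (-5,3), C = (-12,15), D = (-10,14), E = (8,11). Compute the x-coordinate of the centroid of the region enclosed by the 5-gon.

Apply the shoelace formula. First the cross-terms c_i = x_i·y_{i+1} − x_{i+1}·y_i:
  27, -39, -18, -222, -178  ⇒  2A = -430, A = -215.
Then Σ (x_i + x_{i+1})·c_i = -2170, so x̄ = -2170 / (6·(-215)) = 217/129.

217/129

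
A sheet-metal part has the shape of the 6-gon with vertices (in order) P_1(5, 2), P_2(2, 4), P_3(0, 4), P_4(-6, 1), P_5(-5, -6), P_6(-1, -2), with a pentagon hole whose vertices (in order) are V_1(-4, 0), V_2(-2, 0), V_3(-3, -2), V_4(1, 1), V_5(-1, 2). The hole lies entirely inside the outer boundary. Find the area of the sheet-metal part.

43.5

Outer boundary:
P_1→P_2: (5)(4) − (2)(2) = 16
P_2→P_3: (2)(4) − (0)(4) = 8
P_3→P_4: (0)(1) − (-6)(4) = 24
P_4→P_5: (-6)(-6) − (-5)(1) = 41
P_5→P_6: (-5)(-2) − (-1)(-6) = 4
P_6→P_1: (-1)(2) − (5)(-2) = 8
Σ = 101
Area = |Σ|/2 = 50.5.
Hole:
Σ = (0) + (4) + (-1) + (3) + (8) = 14
Area = |Σ|/2 = 7.
Net area = 50.5 − 7 = 43.5.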